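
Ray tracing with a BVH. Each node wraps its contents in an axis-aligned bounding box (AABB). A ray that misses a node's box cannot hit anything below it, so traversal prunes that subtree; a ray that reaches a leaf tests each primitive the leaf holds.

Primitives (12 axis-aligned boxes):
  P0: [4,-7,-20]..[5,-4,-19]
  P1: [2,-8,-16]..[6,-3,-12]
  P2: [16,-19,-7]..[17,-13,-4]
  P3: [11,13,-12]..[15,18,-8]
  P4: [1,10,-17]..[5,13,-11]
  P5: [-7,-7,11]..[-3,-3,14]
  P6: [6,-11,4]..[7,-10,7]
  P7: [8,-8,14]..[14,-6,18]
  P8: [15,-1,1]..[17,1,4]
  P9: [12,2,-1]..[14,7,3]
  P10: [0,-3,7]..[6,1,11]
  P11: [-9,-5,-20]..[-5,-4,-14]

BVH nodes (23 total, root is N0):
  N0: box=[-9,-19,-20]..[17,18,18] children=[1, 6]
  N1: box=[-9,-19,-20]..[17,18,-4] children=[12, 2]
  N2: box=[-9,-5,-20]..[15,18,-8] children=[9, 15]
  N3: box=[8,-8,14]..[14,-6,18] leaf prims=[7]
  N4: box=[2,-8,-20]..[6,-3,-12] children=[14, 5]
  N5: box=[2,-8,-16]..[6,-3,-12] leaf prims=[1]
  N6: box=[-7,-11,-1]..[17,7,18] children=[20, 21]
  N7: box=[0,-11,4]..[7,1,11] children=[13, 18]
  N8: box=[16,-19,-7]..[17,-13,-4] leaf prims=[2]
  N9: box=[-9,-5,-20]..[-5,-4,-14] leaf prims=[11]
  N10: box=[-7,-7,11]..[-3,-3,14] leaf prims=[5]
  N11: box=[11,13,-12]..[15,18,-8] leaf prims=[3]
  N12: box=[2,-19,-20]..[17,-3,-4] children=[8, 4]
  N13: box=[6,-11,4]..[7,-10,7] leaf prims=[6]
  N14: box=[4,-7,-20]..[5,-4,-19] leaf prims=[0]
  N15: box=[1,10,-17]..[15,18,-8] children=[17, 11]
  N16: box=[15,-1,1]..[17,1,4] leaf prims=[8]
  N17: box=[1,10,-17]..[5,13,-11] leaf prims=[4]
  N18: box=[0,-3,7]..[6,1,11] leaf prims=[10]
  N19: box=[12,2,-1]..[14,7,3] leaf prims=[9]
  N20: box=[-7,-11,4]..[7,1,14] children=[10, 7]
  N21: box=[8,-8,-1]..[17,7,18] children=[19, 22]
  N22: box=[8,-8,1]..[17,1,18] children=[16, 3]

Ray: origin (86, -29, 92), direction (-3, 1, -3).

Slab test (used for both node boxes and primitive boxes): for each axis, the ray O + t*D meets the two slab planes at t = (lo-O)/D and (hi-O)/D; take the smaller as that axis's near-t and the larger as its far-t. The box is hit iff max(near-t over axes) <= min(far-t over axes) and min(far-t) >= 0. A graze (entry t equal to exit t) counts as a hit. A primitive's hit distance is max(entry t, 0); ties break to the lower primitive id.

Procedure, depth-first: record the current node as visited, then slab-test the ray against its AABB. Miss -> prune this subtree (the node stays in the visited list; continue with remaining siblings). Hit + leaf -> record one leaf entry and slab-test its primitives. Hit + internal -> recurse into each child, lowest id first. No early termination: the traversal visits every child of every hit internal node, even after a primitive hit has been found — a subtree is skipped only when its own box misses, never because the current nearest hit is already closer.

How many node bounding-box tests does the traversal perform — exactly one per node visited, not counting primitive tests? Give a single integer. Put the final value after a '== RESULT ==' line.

Trace the traversal:
N0 x:[23,95/3] y:[10,47] z:[74/3,112/3] -> hit [74/3,95/3], descend [1, 6]
  N1 x:[23,95/3] y:[10,47] z:[32,112/3] -> miss, prune
  N6 x:[23,31] y:[18,36] z:[74/3,31] -> hit [74/3,31], descend [20, 21]
    N20 x:[79/3,31] y:[18,30] z:[26,88/3] -> hit [79/3,88/3], descend [7, 10]
      N7 x:[79/3,86/3] y:[18,30] z:[27,88/3] -> hit [27,86/3], descend [13, 18]
        N13 x:[79/3,80/3] y:[18,19] z:[85/3,88/3] -> miss, prune
        N18 x:[80/3,86/3] y:[26,30] z:[27,85/3] -> hit [27,85/3] leaf, test {P10@t=27}
      N10 x:[89/3,31] y:[22,26] z:[26,27] -> miss, prune
    N21 x:[23,26] y:[21,36] z:[74/3,31] -> hit [74/3,26], descend [19, 22]
      N19 x:[24,74/3] y:[31,36] z:[89/3,31] -> miss, prune
      N22 x:[23,26] y:[21,30] z:[74/3,91/3] -> hit [74/3,26], descend [3, 16]
        N3 x:[24,26] y:[21,23] z:[74/3,26] -> miss, prune
        N16 x:[23,71/3] y:[28,30] z:[88/3,91/3] -> miss, prune

Visited [0, 1, 6, 20, 7, 13, 18, 10, 21, 19, 22, 3, 16]. Tests: 13 box, 1 leaf. Nearest: P10.

== RESULT ==
13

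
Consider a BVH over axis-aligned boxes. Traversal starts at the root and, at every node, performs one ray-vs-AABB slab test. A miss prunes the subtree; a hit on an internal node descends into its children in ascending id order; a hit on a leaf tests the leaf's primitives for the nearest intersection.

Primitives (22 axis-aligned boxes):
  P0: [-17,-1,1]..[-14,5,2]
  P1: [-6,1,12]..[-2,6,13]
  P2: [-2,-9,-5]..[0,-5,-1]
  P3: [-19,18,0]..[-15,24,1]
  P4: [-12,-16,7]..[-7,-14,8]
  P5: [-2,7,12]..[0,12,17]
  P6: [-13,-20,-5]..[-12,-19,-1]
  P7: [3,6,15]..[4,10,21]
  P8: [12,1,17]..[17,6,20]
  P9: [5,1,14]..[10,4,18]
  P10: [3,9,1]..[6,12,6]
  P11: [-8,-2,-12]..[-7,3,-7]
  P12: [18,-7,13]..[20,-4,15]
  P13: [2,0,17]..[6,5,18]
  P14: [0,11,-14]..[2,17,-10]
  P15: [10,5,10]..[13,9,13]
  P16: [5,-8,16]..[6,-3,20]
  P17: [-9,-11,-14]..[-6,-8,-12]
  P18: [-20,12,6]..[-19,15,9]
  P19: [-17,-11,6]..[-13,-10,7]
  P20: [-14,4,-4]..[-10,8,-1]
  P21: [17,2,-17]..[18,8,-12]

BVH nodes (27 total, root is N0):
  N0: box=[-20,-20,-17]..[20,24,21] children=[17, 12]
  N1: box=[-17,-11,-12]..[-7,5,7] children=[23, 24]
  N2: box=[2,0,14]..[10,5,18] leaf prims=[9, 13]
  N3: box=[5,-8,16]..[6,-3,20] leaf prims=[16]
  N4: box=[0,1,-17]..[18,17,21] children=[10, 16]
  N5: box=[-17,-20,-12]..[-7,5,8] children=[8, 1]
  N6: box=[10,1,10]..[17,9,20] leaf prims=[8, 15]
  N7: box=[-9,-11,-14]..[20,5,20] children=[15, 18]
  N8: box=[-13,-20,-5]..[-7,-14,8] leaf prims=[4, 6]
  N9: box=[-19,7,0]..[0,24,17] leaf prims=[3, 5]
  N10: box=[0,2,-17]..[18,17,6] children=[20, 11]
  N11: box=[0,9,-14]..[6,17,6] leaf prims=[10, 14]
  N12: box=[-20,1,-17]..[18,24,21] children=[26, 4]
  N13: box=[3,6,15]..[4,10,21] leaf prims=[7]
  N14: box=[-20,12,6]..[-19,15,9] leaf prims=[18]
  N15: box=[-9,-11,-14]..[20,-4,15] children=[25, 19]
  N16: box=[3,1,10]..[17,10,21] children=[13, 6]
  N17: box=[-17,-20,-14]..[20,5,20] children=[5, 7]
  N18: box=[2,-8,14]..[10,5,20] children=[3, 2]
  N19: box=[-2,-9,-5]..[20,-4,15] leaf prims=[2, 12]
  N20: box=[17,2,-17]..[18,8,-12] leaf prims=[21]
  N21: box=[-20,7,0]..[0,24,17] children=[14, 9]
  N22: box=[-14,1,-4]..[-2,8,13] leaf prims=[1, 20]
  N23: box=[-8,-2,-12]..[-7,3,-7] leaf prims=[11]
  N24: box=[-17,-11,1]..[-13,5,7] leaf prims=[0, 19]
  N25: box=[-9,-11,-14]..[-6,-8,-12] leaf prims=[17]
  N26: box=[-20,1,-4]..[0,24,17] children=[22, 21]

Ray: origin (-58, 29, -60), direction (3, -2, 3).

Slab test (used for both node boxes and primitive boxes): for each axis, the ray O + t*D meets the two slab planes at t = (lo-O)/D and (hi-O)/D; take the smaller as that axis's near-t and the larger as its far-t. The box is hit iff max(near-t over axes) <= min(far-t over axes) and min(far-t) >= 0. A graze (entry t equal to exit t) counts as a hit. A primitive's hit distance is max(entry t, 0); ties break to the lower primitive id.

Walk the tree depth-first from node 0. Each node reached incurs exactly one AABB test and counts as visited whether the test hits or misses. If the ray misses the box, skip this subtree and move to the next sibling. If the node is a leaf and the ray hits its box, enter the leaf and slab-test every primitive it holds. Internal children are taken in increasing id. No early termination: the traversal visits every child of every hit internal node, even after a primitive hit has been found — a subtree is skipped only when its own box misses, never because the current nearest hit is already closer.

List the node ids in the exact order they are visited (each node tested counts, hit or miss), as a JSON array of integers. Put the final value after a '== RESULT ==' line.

Walk:
N0 x:[38/3,26] y:[5/2,49/2] z:[43/3,27] -> hit [43/3,49/2], descend [12, 17]
  N12 x:[38/3,76/3] y:[5/2,14] z:[43/3,27] -> miss, prune
  N17 x:[41/3,26] y:[12,49/2] z:[46/3,80/3] -> hit [46/3,49/2], descend [5, 7]
    N5 x:[41/3,17] y:[12,49/2] z:[16,68/3] -> hit [16,17], descend [1, 8]
      N1 x:[41/3,17] y:[12,20] z:[16,67/3] -> hit [16,17], descend [23, 24]
        N23 x:[50/3,17] y:[13,31/2] z:[16,53/3] -> miss, prune
        N24 x:[41/3,15] y:[12,20] z:[61/3,67/3] -> miss, prune
      N8 x:[15,17] y:[43/2,49/2] z:[55/3,68/3] -> miss, prune
    N7 x:[49/3,26] y:[12,20] z:[46/3,80/3] -> hit [49/3,20], descend [15, 18]
      N15 x:[49/3,26] y:[33/2,20] z:[46/3,25] -> hit [33/2,20], descend [19, 25]
        N19 x:[56/3,26] y:[33/2,19] z:[55/3,25] -> hit [56/3,19] leaf, test {P2@t=56/3, P12(miss)}
        N25 x:[49/3,52/3] y:[37/2,20] z:[46/3,16] -> miss, prune
      N18 x:[20,68/3] y:[12,37/2] z:[74/3,80/3] -> miss, prune

Visited [0, 12, 17, 5, 1, 23, 24, 8, 7, 15, 19, 25, 18]. Tests: 13 box, 1 leaf. Nearest: P2.

== RESULT ==
[0, 12, 17, 5, 1, 23, 24, 8, 7, 15, 19, 25, 18]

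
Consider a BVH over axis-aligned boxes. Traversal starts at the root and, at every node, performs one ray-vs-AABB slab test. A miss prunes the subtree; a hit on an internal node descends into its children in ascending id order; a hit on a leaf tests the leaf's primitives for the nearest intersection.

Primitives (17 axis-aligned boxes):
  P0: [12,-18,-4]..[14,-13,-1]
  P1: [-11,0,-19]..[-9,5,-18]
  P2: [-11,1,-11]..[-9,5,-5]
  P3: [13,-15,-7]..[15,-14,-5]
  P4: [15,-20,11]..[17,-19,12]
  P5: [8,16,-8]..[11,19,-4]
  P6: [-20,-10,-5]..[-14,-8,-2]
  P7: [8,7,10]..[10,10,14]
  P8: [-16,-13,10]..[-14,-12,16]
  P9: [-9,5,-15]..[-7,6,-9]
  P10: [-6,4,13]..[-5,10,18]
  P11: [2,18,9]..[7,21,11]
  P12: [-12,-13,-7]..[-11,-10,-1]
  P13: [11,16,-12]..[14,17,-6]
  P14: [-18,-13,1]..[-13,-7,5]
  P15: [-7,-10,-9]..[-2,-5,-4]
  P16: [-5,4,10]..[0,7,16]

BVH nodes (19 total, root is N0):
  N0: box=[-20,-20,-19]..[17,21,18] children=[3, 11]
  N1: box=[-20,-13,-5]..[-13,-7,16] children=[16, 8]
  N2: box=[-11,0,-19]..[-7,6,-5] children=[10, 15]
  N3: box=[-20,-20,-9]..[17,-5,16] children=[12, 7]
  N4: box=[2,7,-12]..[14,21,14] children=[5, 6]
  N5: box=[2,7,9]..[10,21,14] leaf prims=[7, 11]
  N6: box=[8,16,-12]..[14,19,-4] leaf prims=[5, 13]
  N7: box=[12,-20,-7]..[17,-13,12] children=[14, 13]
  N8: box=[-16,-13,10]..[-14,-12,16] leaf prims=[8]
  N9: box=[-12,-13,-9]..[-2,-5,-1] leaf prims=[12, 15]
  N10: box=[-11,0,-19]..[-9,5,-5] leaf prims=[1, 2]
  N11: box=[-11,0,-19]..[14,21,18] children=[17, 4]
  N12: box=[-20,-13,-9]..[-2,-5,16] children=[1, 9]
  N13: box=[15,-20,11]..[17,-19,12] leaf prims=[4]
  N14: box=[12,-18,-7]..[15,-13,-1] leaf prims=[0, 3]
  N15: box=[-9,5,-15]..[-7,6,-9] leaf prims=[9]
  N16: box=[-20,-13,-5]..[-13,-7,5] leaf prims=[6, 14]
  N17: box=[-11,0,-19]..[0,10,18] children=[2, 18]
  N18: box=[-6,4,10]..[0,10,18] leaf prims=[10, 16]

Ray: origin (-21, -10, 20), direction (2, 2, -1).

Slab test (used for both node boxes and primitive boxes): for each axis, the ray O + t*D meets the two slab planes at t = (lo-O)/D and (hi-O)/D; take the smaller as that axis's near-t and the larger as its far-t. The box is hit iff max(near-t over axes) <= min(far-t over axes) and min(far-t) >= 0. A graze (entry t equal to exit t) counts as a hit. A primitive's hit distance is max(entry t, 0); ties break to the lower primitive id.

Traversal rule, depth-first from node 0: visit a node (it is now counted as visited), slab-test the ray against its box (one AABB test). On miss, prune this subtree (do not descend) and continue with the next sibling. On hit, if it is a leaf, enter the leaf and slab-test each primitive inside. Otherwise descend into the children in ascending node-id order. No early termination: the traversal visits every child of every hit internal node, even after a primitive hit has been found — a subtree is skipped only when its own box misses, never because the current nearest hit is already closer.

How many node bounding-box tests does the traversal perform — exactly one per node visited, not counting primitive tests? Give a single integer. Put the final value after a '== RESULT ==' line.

Walk:
N0 x:[1/2,19] y:[-5,31/2] z:[2,39] -> hit [2,31/2], descend [3, 11]
  N3 x:[1/2,19] y:[-5,5/2] z:[4,29] -> miss, prune
  N11 x:[5,35/2] y:[5,31/2] z:[2,39] -> hit [5,31/2], descend [4, 17]
    N4 x:[23/2,35/2] y:[17/2,31/2] z:[6,32] -> hit [23/2,31/2], descend [5, 6]
      N5 x:[23/2,31/2] y:[17/2,31/2] z:[6,11] -> miss, prune
      N6 x:[29/2,35/2] y:[13,29/2] z:[24,32] -> miss, prune
    N17 x:[5,21/2] y:[5,10] z:[2,39] -> hit [5,10], descend [2, 18]
      N2 x:[5,7] y:[5,8] z:[25,39] -> miss, prune
      N18 x:[15/2,21/2] y:[7,10] z:[2,10] -> hit [15/2,10] leaf, test {P10(miss), P16@t=8}

Visited [0, 3, 11, 4, 5, 6, 17, 2, 18]. Tests: 9 box, 1 leaf. Nearest: P16.

== RESULT ==
9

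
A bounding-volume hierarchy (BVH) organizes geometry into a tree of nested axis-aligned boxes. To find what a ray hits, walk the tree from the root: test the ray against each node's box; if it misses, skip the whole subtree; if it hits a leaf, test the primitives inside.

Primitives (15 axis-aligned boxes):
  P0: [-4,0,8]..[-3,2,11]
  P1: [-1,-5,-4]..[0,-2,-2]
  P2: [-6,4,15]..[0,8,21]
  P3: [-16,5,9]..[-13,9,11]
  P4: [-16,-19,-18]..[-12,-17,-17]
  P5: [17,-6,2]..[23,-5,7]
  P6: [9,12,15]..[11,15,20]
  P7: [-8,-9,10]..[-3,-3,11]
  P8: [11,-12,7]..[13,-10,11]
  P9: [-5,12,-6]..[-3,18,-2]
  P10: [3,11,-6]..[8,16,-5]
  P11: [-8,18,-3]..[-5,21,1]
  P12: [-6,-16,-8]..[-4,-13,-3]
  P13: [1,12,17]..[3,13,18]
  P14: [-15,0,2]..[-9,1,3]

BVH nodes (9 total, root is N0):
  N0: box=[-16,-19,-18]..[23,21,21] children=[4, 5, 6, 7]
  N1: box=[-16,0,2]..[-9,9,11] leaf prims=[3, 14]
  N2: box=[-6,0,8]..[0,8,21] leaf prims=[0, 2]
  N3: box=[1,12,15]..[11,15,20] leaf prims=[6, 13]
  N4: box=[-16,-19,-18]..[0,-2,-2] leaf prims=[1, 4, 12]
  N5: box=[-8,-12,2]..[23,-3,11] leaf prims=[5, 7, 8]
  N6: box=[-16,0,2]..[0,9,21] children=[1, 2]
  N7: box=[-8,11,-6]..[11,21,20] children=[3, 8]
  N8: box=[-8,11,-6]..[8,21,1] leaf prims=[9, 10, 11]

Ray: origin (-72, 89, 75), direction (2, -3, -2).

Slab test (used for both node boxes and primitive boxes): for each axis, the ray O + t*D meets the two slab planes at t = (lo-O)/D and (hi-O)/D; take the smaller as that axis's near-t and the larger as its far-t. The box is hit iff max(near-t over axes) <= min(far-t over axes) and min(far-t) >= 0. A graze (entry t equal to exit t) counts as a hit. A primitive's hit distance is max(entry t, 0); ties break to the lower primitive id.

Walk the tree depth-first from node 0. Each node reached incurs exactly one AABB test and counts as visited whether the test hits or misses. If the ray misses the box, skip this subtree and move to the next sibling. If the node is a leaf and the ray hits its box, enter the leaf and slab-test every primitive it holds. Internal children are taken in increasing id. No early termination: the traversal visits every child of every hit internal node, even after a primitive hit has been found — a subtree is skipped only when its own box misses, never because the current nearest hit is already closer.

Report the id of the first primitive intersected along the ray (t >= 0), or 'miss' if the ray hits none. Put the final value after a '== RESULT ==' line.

Walk:
N0 x:[28,95/2] y:[68/3,36] z:[27,93/2] -> hit [28,36], descend [4, 5, 6, 7]
  N4 x:[28,36] y:[91/3,36] z:[77/2,93/2] -> miss, prune
  N5 x:[32,95/2] y:[92/3,101/3] z:[32,73/2] -> hit [32,101/3] leaf, test {P5(miss), P7@t=32, P8(miss)}
  N6 x:[28,36] y:[80/3,89/3] z:[27,73/2] -> hit [28,89/3], descend [1, 2]
    N1 x:[28,63/2] y:[80/3,89/3] z:[32,73/2] -> miss, prune
    N2 x:[33,36] y:[27,89/3] z:[27,67/2] -> miss, prune
  N7 x:[32,83/2] y:[68/3,26] z:[55/2,81/2] -> miss, prune

7 AABB tests over nodes [0, 4, 5, 6, 1, 2, 7]; 1 leaf entered; closest P7.

== RESULT ==
7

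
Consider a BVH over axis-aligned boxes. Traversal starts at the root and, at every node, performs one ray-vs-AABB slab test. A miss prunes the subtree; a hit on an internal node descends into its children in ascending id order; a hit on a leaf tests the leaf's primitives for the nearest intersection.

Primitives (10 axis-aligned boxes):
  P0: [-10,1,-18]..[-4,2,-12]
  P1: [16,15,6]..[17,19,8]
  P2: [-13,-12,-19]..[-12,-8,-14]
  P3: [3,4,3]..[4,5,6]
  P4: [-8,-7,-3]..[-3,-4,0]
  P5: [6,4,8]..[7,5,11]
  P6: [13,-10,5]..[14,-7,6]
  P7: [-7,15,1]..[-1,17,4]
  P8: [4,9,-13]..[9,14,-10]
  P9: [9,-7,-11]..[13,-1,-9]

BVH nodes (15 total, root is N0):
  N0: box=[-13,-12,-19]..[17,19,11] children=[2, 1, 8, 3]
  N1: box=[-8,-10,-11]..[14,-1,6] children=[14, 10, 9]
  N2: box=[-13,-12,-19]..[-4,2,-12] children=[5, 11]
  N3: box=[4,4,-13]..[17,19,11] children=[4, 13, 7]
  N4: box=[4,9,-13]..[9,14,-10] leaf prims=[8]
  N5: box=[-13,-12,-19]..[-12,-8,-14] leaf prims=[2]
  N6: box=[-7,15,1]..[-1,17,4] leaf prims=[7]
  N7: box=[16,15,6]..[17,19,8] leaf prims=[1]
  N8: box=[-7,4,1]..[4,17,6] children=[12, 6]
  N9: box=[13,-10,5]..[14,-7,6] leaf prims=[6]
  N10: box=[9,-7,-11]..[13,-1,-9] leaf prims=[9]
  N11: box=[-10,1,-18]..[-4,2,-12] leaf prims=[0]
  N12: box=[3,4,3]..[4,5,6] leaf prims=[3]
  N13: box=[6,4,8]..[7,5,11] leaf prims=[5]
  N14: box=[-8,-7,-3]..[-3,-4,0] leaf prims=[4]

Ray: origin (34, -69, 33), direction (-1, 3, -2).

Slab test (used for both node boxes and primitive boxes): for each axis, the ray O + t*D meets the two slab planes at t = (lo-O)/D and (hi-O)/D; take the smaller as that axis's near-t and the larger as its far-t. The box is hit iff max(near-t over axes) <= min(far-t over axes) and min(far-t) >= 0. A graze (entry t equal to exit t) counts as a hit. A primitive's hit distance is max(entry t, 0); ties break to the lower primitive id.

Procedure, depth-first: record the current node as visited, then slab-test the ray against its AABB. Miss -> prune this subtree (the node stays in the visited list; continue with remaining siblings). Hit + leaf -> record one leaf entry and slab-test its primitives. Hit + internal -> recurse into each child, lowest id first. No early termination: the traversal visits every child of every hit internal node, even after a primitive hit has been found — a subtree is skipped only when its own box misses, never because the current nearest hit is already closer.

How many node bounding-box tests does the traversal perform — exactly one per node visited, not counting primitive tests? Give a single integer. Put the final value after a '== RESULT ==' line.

Trace the traversal:
N0 x:[17,47] y:[19,88/3] z:[11,26] -> hit [19,26], descend [1, 2, 3, 8]
  N1 x:[20,42] y:[59/3,68/3] z:[27/2,22] -> hit [20,22], descend [9, 10, 14]
    N9 x:[20,21] y:[59/3,62/3] z:[27/2,14] -> miss, prune
    N10 x:[21,25] y:[62/3,68/3] z:[21,22] -> hit [21,22] leaf, test {P9@t=21}
    N14 x:[37,42] y:[62/3,65/3] z:[33/2,18] -> miss, prune
  N2 x:[38,47] y:[19,71/3] z:[45/2,26] -> miss, prune
  N3 x:[17,30] y:[73/3,88/3] z:[11,23] -> miss, prune
  N8 x:[30,41] y:[73/3,86/3] z:[27/2,16] -> miss, prune

order=[0, 1, 9, 10, 14, 2, 3, 8]  |boxes|=8  |leaves|=1  hit=P9

== RESULT ==
8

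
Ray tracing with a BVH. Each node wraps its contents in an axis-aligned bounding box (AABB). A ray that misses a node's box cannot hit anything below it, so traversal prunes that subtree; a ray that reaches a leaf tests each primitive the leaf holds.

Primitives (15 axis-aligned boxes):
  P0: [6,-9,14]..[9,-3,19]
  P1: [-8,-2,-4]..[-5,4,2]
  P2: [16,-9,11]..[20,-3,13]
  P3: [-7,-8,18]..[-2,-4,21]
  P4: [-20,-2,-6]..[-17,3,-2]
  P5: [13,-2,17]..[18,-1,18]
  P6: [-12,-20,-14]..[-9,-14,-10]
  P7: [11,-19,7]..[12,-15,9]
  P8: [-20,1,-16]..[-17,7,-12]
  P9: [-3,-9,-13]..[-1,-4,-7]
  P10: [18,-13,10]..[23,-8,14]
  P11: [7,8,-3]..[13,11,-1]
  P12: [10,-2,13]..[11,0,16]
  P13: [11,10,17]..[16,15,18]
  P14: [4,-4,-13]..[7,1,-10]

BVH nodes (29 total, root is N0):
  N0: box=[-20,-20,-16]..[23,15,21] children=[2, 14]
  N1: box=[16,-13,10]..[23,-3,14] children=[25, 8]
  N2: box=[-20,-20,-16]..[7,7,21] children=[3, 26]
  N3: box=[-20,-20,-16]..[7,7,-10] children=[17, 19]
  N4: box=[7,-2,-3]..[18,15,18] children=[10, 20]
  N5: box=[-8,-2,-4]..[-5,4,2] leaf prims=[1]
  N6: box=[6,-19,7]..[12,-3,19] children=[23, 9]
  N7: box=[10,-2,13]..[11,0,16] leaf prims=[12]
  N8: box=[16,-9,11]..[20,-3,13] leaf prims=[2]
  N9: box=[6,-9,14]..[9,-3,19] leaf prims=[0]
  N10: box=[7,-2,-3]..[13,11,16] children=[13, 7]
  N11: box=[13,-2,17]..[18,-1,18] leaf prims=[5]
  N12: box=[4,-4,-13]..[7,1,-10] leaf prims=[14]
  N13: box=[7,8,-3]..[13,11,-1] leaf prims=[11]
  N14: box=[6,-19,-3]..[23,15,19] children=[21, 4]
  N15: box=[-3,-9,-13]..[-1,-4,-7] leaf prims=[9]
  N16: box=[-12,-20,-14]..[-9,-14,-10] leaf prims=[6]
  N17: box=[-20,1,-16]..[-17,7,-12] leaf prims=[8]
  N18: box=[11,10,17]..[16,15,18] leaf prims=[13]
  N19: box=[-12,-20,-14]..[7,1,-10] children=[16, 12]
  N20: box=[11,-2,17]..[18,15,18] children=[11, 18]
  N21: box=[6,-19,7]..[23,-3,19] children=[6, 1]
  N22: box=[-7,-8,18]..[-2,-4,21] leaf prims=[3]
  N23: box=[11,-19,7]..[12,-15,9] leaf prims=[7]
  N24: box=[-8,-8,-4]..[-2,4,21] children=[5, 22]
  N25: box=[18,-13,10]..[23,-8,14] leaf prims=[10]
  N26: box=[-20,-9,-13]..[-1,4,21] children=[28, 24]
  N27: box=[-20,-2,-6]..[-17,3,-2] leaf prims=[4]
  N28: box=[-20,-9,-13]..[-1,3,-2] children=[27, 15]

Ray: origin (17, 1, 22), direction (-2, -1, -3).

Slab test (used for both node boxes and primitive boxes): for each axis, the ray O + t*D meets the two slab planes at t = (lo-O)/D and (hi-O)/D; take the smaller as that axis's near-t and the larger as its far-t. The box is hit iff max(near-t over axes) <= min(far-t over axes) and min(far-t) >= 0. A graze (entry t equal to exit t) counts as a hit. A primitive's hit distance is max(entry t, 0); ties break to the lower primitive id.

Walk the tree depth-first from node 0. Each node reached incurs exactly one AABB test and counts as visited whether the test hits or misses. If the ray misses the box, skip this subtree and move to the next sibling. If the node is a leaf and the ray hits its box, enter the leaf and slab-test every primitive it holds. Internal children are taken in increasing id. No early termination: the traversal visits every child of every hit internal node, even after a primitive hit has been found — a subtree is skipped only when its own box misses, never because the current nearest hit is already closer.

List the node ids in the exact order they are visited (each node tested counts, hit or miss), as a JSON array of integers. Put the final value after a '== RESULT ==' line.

Trace the traversal:
N0 x:[-3,37/2] y:[-14,21] z:[1/3,38/3] -> hit [1/3,38/3], descend [2, 14]
  N2 x:[5,37/2] y:[-6,21] z:[1/3,38/3] -> hit [5,38/3], descend [3, 26]
    N3 x:[5,37/2] y:[-6,21] z:[32/3,38/3] -> hit [32/3,38/3], descend [17, 19]
      N17 x:[17,37/2] y:[-6,0] z:[34/3,38/3] -> miss, prune
      N19 x:[5,29/2] y:[0,21] z:[32/3,12] -> hit [32/3,12], descend [12, 16]
        N12 x:[5,13/2] y:[0,5] z:[32/3,35/3] -> miss, prune
        N16 x:[13,29/2] y:[15,21] z:[32/3,12] -> miss, prune
    N26 x:[9,37/2] y:[-3,10] z:[1/3,35/3] -> hit [9,10], descend [24, 28]
      N24 x:[19/2,25/2] y:[-3,9] z:[1/3,26/3] -> miss, prune
      N28 x:[9,37/2] y:[-2,10] z:[8,35/3] -> hit [9,10], descend [15, 27]
        N15 x:[9,10] y:[5,10] z:[29/3,35/3] -> hit [29/3,10] leaf, test {P9@t=29/3}
        N27 x:[17,37/2] y:[-2,3] z:[8,28/3] -> miss, prune
  N14 x:[-3,11/2] y:[-14,20] z:[1,25/3] -> hit [1,11/2], descend [4, 21]
    N4 x:[-1/2,5] y:[-14,3] z:[4/3,25/3] -> hit [4/3,3], descend [10, 20]
      N10 x:[2,5] y:[-10,3] z:[2,25/3] -> hit [2,3], descend [7, 13]
        N7 x:[3,7/2] y:[1,3] z:[2,3] -> hit [3,3] leaf, test {P12@t=3}
        N13 x:[2,5] y:[-10,-7] z:[23/3,25/3] -> miss, prune
      N20 x:[-1/2,3] y:[-14,3] z:[4/3,5/3] -> hit [4/3,5/3], descend [11, 18]
        N11 x:[-1/2,2] y:[2,3] z:[4/3,5/3] -> miss, prune
        N18 x:[1/2,3] y:[-14,-9] z:[4/3,5/3] -> miss, prune
    N21 x:[-3,11/2] y:[4,20] z:[1,5] -> hit [4,5], descend [1, 6]
      N1 x:[-3,1/2] y:[4,14] z:[8/3,4] -> miss, prune
      N6 x:[5/2,11/2] y:[4,20] z:[1,5] -> hit [4,5], descend [9, 23]
        N9 x:[4,11/2] y:[4,10] z:[1,8/3] -> miss, prune
        N23 x:[5/2,3] y:[16,20] z:[13/3,5] -> miss, prune

order=[0, 2, 3, 17, 19, 12, 16, 26, 24, 28, 15, 27, 14, 4, 10, 7, 13, 20, 11, 18, 21, 1, 6, 9, 23]  |boxes|=25  |leaves|=2  hit=P12

== RESULT ==
[0, 2, 3, 17, 19, 12, 16, 26, 24, 28, 15, 27, 14, 4, 10, 7, 13, 20, 11, 18, 21, 1, 6, 9, 23]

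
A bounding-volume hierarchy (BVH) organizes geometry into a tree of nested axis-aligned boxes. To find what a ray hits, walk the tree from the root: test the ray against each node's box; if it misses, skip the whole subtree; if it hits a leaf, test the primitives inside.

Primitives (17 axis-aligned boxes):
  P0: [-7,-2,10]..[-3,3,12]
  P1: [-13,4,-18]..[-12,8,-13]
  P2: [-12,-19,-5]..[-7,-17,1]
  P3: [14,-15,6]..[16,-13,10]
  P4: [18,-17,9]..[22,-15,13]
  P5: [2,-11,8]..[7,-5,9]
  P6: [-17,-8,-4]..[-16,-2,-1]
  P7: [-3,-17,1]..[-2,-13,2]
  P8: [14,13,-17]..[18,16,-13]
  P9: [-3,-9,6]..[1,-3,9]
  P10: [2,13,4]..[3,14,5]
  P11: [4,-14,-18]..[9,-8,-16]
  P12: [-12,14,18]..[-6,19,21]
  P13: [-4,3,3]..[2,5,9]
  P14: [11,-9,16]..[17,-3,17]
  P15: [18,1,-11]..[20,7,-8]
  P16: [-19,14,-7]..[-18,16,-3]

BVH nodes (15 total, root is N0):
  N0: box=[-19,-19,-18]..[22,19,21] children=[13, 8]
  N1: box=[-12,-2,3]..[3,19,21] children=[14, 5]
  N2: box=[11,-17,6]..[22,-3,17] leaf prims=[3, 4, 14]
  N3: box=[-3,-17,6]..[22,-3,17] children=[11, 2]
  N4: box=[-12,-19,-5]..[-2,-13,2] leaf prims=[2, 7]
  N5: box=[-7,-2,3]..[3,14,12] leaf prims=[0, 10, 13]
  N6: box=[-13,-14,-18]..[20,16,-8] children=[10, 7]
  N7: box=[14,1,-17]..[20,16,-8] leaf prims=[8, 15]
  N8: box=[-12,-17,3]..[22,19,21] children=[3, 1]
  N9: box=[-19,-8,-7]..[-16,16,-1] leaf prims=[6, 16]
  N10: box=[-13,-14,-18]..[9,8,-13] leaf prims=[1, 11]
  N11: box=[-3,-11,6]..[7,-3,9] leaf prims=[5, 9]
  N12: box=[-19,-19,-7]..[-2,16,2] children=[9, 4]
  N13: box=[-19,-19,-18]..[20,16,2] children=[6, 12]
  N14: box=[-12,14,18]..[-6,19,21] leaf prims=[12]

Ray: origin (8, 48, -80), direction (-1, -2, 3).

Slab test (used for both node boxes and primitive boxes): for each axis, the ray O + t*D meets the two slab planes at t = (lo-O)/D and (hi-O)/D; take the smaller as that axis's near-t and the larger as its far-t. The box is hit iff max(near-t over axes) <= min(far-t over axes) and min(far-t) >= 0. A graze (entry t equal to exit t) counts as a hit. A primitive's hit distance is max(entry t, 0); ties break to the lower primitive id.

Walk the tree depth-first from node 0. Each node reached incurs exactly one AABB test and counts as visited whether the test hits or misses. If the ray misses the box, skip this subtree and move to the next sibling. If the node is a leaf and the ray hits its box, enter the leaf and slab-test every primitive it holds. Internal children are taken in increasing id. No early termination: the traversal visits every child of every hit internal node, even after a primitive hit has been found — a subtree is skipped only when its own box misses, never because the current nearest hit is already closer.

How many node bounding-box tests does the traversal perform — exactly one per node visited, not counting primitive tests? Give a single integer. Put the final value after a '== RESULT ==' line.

Trace the traversal:
N0 x:[-14,27] y:[29/2,67/2] z:[62/3,101/3] -> hit [62/3,27], descend [8, 13]
  N8 x:[-14,20] y:[29/2,65/2] z:[83/3,101/3] -> miss, prune
  N13 x:[-12,27] y:[16,67/2] z:[62/3,82/3] -> hit [62/3,27], descend [6, 12]
    N6 x:[-12,21] y:[16,31] z:[62/3,24] -> hit [62/3,21], descend [7, 10]
      N7 x:[-12,-6] y:[16,47/2] z:[21,24] -> miss, prune
      N10 x:[-1,21] y:[20,31] z:[62/3,67/3] -> hit [62/3,21] leaf, test {P1@t=62/3, P11(miss)}
    N12 x:[10,27] y:[16,67/2] z:[73/3,82/3] -> hit [73/3,27], descend [4, 9]
      N4 x:[10,20] y:[61/2,67/2] z:[25,82/3] -> miss, prune
      N9 x:[24,27] y:[16,28] z:[73/3,79/3] -> hit [73/3,79/3] leaf, test {P6(miss), P16(miss)}

Summary -> nodes [0, 8, 13, 6, 7, 10, 12, 4, 9]; box-tests=9; leaf-entries=2; first=P1

== RESULT ==
9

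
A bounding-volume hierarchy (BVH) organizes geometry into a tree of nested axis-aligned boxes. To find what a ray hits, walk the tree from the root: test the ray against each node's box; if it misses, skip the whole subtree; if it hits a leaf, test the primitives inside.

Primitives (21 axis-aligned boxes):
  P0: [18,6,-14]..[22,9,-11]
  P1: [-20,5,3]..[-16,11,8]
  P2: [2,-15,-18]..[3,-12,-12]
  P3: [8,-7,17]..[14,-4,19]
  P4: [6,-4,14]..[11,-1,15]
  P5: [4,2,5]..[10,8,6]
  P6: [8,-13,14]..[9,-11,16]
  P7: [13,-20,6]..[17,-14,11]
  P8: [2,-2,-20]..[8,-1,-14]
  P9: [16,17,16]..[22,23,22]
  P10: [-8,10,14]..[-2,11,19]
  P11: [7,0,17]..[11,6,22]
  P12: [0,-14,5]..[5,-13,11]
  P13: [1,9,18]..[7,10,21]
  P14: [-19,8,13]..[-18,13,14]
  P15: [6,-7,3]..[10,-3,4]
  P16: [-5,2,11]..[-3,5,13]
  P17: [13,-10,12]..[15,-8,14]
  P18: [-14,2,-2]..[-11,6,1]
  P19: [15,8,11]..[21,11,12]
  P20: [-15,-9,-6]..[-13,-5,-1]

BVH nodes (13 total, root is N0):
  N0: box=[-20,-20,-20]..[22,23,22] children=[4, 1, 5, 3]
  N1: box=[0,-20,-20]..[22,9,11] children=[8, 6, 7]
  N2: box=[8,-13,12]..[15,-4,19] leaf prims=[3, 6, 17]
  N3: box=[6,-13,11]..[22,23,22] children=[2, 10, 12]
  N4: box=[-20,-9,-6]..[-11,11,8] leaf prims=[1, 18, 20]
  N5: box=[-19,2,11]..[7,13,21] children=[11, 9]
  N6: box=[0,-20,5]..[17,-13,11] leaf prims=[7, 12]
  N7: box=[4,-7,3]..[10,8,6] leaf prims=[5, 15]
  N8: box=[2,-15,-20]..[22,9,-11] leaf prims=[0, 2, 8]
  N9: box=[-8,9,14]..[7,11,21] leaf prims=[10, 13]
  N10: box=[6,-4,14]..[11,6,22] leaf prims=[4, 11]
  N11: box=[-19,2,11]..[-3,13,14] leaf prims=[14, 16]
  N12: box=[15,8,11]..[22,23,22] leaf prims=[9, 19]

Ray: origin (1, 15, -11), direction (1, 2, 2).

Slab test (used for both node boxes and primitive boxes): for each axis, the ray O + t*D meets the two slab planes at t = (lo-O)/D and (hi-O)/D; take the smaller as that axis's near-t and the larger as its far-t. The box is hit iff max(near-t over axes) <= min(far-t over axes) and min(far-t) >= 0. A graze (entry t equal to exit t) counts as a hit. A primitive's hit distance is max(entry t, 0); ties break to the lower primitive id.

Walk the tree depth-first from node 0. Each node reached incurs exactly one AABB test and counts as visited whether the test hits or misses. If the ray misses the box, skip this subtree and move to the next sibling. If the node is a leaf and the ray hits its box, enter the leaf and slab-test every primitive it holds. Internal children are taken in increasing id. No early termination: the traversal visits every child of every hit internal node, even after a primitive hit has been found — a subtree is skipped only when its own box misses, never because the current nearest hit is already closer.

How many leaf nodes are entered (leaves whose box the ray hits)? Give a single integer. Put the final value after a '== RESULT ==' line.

Trace the traversal:
N0 x:[-21,21] y:[-35/2,4] z:[-9/2,33/2] -> hit [-9/2,4], descend [1, 3, 4, 5]
  N1 x:[-1,21] y:[-35/2,-3] z:[-9/2,11] -> miss, prune
  N3 x:[5,21] y:[-14,4] z:[11,33/2] -> miss, prune
  N4 x:[-21,-12] y:[-12,-2] z:[5/2,19/2] -> miss, prune
  N5 x:[-20,6] y:[-13/2,-1] z:[11,16] -> miss, prune

Summary -> nodes [0, 1, 3, 4, 5]; box-tests=5; leaf-entries=0; first=miss

== RESULT ==
0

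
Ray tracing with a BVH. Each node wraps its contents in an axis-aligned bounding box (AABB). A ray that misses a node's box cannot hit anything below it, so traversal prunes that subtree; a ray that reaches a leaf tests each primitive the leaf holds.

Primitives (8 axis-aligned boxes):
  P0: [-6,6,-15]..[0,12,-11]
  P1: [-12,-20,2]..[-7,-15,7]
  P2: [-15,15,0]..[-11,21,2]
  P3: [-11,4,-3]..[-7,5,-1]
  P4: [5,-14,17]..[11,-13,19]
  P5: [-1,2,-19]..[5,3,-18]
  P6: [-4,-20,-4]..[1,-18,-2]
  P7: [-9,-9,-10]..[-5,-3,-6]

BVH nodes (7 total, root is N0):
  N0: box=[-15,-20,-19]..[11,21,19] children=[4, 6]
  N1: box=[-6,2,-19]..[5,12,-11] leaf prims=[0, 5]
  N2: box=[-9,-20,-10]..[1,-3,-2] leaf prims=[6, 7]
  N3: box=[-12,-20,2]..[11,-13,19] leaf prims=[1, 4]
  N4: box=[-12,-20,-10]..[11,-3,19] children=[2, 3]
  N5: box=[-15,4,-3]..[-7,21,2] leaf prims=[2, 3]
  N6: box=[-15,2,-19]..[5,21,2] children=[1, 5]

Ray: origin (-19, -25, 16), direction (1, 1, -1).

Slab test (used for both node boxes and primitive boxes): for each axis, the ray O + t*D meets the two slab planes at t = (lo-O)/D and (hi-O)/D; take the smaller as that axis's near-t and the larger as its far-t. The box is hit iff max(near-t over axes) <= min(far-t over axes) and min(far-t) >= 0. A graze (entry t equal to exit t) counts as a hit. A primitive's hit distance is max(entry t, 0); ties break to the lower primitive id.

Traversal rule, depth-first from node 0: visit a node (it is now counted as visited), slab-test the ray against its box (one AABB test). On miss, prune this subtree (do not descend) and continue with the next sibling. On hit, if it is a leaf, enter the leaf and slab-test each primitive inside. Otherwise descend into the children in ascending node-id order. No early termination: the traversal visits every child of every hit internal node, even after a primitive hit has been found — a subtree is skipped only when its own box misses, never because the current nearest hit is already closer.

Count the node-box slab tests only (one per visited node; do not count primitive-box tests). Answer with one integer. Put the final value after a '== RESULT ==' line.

Trace the traversal:
N0 x:[4,30] y:[5,46] z:[-3,35] -> hit [5,30], descend [4, 6]
  N4 x:[7,30] y:[5,22] z:[-3,26] -> hit [7,22], descend [2, 3]
    N2 x:[10,20] y:[5,22] z:[18,26] -> hit [18,20] leaf, test {P6(miss), P7(miss)}
    N3 x:[7,30] y:[5,12] z:[-3,14] -> hit [7,12] leaf, test {P1@t=9, P4(miss)}
  N6 x:[4,24] y:[27,46] z:[14,35] -> miss, prune

Summary -> nodes [0, 4, 2, 3, 6]; box-tests=5; leaf-entries=2; first=P1

== RESULT ==
5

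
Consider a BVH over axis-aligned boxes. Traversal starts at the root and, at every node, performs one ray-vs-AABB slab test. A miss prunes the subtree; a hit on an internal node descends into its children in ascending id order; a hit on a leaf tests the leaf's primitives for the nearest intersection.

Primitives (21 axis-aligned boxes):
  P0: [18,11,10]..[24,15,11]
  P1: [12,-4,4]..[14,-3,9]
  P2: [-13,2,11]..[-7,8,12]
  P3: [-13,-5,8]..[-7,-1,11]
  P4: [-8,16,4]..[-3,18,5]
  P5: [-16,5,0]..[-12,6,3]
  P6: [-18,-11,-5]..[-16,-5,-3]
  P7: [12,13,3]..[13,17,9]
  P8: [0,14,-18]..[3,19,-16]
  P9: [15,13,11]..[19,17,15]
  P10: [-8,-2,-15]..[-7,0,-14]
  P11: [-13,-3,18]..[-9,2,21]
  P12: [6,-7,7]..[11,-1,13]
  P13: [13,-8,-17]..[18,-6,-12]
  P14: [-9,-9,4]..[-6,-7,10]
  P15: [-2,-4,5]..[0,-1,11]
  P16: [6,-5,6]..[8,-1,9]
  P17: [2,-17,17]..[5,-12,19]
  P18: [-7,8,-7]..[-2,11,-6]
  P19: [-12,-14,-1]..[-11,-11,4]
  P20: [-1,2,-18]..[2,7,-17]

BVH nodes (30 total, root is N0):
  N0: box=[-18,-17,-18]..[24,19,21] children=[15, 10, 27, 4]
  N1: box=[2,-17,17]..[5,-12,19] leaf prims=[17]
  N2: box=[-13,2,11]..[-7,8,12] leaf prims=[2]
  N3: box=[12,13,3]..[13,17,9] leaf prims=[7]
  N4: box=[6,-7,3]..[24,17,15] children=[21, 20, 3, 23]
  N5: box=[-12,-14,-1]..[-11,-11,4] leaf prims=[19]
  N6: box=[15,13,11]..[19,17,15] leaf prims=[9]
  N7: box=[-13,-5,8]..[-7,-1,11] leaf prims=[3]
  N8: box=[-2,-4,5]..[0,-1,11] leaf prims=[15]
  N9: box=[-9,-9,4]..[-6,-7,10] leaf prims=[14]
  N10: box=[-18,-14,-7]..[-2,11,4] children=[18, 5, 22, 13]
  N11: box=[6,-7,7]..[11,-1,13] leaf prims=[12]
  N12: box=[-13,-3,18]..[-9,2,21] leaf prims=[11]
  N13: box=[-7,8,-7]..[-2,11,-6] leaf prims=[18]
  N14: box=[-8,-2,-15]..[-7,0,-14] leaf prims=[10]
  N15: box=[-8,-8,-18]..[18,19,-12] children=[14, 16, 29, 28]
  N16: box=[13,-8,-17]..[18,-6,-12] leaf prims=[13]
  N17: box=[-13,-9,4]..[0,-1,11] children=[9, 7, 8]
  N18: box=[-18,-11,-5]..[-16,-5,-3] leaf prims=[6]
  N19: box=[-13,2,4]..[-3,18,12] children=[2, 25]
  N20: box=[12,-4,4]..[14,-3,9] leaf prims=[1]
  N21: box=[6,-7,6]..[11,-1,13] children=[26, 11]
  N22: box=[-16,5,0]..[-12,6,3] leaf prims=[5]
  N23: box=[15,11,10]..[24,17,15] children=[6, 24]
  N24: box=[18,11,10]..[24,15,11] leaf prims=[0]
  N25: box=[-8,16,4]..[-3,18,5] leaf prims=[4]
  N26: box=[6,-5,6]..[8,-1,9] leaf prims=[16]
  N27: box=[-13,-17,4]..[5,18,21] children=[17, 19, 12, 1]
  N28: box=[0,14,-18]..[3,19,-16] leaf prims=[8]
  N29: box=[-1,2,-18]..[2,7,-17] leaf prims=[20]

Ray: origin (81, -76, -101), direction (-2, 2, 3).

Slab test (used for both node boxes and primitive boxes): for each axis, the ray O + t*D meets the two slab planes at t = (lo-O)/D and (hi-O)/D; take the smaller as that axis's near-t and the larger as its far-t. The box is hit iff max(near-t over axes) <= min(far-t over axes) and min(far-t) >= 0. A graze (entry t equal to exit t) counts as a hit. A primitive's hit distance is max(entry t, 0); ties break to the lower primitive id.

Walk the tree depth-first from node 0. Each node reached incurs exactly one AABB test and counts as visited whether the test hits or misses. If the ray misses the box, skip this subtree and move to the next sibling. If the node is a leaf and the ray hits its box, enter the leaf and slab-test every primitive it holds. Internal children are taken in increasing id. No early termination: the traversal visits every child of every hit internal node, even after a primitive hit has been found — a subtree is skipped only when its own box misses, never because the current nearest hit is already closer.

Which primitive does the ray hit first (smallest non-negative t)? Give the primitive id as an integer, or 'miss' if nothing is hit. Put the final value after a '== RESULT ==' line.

Trace the traversal:
N0 x:[57/2,99/2] y:[59/2,95/2] z:[83/3,122/3] -> hit [59/2,122/3], descend [4, 10, 15, 27]
  N4 x:[57/2,75/2] y:[69/2,93/2] z:[104/3,116/3] -> hit [104/3,75/2], descend [3, 20, 21, 23]
    N3 x:[34,69/2] y:[89/2,93/2] z:[104/3,110/3] -> miss, prune
    N20 x:[67/2,69/2] y:[36,73/2] z:[35,110/3] -> miss, prune
    N21 x:[35,75/2] y:[69/2,75/2] z:[107/3,38] -> hit [107/3,75/2], descend [11, 26]
      N11 x:[35,75/2] y:[69/2,75/2] z:[36,38] -> hit [36,75/2] leaf, test {P12@t=36}
      N26 x:[73/2,75/2] y:[71/2,75/2] z:[107/3,110/3] -> hit [73/2,110/3] leaf, test {P16@t=73/2}
    N23 x:[57/2,33] y:[87/2,93/2] z:[37,116/3] -> miss, prune
  N10 x:[83/2,99/2] y:[31,87/2] z:[94/3,35] -> miss, prune
  N15 x:[63/2,89/2] y:[34,95/2] z:[83/3,89/3] -> miss, prune
  N27 x:[38,47] y:[59/2,47] z:[35,122/3] -> hit [38,122/3], descend [1, 12, 17, 19]
    N1 x:[38,79/2] y:[59/2,32] z:[118/3,40] -> miss, prune
    N12 x:[45,47] y:[73/2,39] z:[119/3,122/3] -> miss, prune
    N17 x:[81/2,47] y:[67/2,75/2] z:[35,112/3] -> miss, prune
    N19 x:[42,47] y:[39,47] z:[35,113/3] -> miss, prune

Visited [0, 4, 3, 20, 21, 11, 26, 23, 10, 15, 27, 1, 12, 17, 19]. Tests: 15 box, 2 leaf. Nearest: P12.

== RESULT ==
12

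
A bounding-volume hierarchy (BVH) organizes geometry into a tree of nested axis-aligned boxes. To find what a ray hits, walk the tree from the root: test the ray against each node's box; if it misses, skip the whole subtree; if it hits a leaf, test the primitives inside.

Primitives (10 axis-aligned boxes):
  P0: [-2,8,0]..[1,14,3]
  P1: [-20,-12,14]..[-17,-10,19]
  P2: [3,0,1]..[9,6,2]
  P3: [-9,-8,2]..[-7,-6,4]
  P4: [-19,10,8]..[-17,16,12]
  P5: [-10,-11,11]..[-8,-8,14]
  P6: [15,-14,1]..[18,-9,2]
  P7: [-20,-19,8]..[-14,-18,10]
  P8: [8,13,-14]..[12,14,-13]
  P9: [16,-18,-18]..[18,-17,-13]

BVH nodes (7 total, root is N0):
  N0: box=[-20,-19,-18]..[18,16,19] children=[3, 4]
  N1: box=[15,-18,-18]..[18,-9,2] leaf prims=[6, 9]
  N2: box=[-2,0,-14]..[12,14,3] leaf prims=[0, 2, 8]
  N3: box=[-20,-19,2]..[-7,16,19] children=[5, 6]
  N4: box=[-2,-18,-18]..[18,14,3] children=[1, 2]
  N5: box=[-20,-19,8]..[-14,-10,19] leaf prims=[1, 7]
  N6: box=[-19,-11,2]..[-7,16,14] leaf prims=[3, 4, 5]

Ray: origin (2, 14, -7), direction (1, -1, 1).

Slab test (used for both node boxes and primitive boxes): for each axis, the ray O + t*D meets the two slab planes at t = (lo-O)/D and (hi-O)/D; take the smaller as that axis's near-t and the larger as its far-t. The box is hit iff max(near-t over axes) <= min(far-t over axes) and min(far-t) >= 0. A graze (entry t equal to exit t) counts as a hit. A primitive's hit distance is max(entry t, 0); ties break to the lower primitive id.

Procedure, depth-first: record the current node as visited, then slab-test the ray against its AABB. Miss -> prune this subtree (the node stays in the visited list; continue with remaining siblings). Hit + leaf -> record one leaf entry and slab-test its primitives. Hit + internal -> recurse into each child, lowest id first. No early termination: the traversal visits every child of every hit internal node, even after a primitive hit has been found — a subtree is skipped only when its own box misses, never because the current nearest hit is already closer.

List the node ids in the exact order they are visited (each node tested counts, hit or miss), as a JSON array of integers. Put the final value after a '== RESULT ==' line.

Traverse from the root:
N0 x:[-22,16] y:[-2,33] z:[-11,26] -> hit [-2,16], descend [3, 4]
  N3 x:[-22,-9] y:[-2,33] z:[9,26] -> miss, prune
  N4 x:[-4,16] y:[0,32] z:[-11,10] -> hit [0,10], descend [1, 2]
    N1 x:[13,16] y:[23,32] z:[-11,9] -> miss, prune
    N2 x:[-4,10] y:[0,14] z:[-7,10] -> hit [0,10] leaf, test {P0(miss), P2(miss), P8(miss)}

5 AABB tests over nodes [0, 3, 4, 1, 2]; 1 leaf entered; closest miss.

== RESULT ==
[0, 3, 4, 1, 2]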